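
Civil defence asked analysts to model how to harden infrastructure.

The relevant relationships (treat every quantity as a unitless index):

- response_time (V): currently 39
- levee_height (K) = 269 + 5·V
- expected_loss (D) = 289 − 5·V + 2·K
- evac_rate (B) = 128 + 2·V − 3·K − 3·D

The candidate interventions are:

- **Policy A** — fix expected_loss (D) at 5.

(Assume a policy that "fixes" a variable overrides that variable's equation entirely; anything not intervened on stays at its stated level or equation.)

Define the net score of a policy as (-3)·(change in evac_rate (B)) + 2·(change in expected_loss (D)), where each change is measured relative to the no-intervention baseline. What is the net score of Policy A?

Baseline:
  V = 39
  K = 269 + 5·39 = 464
  D = 289 − 5·39 + 2·464 = 1022
  B = 128 + 2·39 − 3·464 − 3·1022 = -4252
Policy A (D := 5):
  V = 39
  K = 269 + 5·39 = 464
  D = 5
  B = 128 + 2·39 − 3·464 − 3·5 = -1201
ΔB = -1201 − (-4252) = 3051; ΔD = 5 − 1022 = -1017
Score = (-3)·3051 + 2·(-1017) = -11187

-11187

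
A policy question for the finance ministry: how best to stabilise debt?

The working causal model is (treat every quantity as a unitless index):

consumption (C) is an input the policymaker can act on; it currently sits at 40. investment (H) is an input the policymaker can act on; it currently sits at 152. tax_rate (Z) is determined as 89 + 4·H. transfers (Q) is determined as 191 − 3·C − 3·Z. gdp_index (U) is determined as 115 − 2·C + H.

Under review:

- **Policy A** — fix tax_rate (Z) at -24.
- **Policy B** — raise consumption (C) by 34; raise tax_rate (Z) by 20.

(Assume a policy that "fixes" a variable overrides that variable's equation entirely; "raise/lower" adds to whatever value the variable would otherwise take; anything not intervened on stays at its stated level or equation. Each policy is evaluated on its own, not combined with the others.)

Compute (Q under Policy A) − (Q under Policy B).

2325

Policy A (Z := -24):
  C = 40
  H = 152
  Z = -24
  Q = 191 − 3·40 − 3·(-24) = 143
Policy B (C + 34, Z + 20):
  C = 40 + 34 = 74
  H = 152
  Z = 89 + 4·152 (+20 from intervention) = 717
  Q = 191 − 3·74 − 3·717 = -2182
Q: 143 − (-2182) = 2325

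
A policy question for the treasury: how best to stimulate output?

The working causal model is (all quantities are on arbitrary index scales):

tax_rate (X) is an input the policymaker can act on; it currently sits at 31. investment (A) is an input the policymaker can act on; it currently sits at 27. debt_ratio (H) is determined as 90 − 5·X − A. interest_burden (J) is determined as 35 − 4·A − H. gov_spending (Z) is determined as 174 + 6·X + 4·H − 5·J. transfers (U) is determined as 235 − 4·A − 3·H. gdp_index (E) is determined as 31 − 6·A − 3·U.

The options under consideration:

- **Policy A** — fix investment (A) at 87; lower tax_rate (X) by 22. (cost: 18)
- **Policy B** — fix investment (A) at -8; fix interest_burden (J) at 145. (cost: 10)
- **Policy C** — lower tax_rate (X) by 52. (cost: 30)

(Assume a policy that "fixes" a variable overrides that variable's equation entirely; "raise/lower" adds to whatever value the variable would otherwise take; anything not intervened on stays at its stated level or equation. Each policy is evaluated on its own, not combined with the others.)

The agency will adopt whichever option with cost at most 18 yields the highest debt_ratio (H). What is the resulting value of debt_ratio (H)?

-42

Policy A (A := 87, X − 22):
  X = 31 − 22 = 9
  A = 87
  H = 90 − 5·9 − 87 = -42
Policy B (A := -8, J := 145):
  X = 31
  A = -8
  H = 90 − 5·31 − (-8) = -57
Comparing — Policy A: H=-42, Policy B: H=-57. Highest is -42 (Policy A).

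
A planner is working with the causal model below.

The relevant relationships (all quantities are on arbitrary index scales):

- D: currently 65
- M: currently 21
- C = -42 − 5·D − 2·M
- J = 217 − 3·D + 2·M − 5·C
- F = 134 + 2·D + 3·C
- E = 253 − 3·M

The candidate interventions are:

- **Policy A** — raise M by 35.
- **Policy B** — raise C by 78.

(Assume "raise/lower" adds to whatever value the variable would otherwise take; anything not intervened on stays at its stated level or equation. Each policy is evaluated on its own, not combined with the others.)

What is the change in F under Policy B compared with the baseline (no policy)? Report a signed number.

234

Baseline:
  D = 65
  M = 21
  C = -42 − 5·65 − 2·21 = -409
  F = 134 + 2·65 + 3·(-409) = -963
Policy B (C + 78):
  D = 65
  M = 21
  C = -42 − 5·65 − 2·21 (+78 from intervention) = -331
  F = 134 + 2·65 + 3·(-331) = -729
Change in F: -729 − (-963) = 234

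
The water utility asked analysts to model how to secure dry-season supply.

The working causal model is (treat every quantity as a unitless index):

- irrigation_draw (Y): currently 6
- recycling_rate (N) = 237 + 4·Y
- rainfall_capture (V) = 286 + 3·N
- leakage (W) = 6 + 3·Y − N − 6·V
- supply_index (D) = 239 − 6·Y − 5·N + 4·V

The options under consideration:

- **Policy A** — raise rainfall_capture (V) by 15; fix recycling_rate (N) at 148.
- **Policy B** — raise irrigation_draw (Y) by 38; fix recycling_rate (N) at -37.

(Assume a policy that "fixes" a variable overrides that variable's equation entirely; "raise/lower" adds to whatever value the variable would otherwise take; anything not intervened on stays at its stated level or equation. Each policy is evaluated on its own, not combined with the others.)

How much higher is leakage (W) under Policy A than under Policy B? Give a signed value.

-3719

Policy A (V + 15, N := 148):
  Y = 6
  N = 148
  V = 286 + 3·148 (+15 from intervention) = 745
  W = 6 + 3·6 − 148 − 6·745 = -4594
Policy B (Y + 38, N := -37):
  Y = 6 + 38 = 44
  N = -37
  V = 286 + 3·(-37) = 175
  W = 6 + 3·44 − (-37) − 6·175 = -875
W: -4594 − (-875) = -3719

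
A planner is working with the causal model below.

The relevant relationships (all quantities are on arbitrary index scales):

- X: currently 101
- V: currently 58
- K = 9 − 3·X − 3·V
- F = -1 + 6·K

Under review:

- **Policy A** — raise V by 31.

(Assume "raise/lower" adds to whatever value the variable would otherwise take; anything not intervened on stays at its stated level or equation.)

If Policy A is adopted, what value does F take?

-3367

Policy A (V + 31):
  X = 101
  V = 58 + 31 = 89
  K = 9 − 3·101 − 3·89 = -561
  F = -1 + 6·(-561) = -3367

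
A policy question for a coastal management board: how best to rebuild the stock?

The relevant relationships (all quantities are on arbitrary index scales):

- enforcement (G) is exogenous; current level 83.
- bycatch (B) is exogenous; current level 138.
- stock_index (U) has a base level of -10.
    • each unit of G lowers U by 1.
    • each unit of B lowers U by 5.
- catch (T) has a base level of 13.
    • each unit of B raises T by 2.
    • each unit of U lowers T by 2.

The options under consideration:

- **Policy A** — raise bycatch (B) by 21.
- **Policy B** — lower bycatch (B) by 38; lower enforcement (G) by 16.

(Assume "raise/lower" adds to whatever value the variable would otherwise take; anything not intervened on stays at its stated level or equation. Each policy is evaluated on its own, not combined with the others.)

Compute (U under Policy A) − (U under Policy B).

Policy A (B + 21):
  G = 83
  B = 138 + 21 = 159
  U = -10 − 83 − 5·159 = -888
Policy B (B − 38, G − 16):
  G = 83 − 16 = 67
  B = 138 − 38 = 100
  U = -10 − 67 − 5·100 = -577
U: -888 − (-577) = -311

-311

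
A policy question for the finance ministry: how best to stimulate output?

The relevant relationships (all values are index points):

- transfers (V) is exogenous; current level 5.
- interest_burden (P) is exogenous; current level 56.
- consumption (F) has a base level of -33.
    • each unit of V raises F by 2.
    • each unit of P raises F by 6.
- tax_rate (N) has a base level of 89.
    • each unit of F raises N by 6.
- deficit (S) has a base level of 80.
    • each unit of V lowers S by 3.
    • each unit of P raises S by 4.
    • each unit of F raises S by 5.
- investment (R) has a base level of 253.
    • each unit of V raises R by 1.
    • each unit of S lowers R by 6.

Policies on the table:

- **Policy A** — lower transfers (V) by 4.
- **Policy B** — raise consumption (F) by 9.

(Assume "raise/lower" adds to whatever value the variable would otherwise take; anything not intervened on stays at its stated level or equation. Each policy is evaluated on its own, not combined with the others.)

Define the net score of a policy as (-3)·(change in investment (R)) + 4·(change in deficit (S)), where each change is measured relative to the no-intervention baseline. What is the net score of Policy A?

-604

Baseline:
  V = 5
  P = 56
  F = -33 + 2·5 + 6·56 = 313
  S = 80 − 3·5 + 4·56 + 5·313 = 1854
  R = 253 + 5 − 6·1854 = -10866
Policy A (V − 4):
  V = 5 − 4 = 1
  P = 56
  F = -33 + 2·1 + 6·56 = 305
  S = 80 − 3·1 + 4·56 + 5·305 = 1826
  R = 253 + 1 − 6·1826 = -10702
ΔR = -10702 − (-10866) = 164; ΔS = 1826 − 1854 = -28
Score = (-3)·164 + 4·(-28) = -604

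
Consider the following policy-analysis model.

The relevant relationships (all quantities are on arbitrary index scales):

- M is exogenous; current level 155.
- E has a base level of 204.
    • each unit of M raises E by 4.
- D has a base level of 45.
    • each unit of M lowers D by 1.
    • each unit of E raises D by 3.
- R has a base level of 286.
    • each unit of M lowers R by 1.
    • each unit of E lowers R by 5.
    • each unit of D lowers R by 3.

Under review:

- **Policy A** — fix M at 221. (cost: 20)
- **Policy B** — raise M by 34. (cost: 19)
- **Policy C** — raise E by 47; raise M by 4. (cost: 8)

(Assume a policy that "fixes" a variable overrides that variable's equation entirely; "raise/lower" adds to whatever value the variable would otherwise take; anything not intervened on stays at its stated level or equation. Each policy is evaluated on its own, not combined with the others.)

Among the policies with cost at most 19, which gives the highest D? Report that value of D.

Policy B (M + 34):
  M = 155 + 34 = 189
  E = 204 + 4·189 = 960
  D = 45 − 189 + 3·960 = 2736
Policy C (E + 47, M + 4):
  M = 155 + 4 = 159
  E = 204 + 4·159 (+47 from intervention) = 887
  D = 45 − 159 + 3·887 = 2547
Comparing — Policy B: D=2736, Policy C: D=2547. Highest is 2736 (Policy B).

2736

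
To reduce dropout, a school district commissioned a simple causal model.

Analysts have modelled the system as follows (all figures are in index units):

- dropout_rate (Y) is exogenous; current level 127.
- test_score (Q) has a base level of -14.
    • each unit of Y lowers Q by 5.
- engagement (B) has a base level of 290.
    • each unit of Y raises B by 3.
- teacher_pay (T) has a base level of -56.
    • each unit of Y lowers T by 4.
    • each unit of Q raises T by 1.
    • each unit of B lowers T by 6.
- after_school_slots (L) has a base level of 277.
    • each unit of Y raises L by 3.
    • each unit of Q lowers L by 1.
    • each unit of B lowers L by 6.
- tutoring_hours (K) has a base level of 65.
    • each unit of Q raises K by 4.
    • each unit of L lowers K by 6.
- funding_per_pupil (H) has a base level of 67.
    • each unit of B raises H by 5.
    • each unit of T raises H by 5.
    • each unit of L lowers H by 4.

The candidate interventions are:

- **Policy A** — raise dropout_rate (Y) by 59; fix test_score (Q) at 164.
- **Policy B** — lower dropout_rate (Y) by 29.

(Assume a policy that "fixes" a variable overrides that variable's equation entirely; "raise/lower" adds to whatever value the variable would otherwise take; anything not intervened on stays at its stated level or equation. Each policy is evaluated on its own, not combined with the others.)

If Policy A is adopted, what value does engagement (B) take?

Policy A (Y + 59, Q := 164):
  Y = 127 + 59 = 186
  B = 290 + 3·186 = 848

848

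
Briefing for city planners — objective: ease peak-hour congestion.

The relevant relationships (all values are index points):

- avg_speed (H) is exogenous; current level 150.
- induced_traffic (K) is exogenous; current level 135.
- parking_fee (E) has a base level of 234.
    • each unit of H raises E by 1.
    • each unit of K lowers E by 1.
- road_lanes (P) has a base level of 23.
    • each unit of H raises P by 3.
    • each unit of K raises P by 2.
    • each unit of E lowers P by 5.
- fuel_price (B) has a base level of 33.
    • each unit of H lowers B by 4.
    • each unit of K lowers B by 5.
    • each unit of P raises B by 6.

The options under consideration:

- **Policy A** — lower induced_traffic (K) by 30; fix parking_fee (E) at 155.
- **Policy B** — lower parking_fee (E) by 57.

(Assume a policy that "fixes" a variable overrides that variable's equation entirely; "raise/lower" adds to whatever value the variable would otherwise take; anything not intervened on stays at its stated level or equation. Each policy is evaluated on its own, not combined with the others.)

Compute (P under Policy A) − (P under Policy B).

125

Policy A (K − 30, E := 155):
  H = 150
  K = 135 − 30 = 105
  E = 155
  P = 23 + 3·150 + 2·105 − 5·155 = -92
Policy B (E − 57):
  H = 150
  K = 135
  E = 234 + 150 − 135 (−57 from intervention) = 192
  P = 23 + 3·150 + 2·135 − 5·192 = -217
P: -92 − (-217) = 125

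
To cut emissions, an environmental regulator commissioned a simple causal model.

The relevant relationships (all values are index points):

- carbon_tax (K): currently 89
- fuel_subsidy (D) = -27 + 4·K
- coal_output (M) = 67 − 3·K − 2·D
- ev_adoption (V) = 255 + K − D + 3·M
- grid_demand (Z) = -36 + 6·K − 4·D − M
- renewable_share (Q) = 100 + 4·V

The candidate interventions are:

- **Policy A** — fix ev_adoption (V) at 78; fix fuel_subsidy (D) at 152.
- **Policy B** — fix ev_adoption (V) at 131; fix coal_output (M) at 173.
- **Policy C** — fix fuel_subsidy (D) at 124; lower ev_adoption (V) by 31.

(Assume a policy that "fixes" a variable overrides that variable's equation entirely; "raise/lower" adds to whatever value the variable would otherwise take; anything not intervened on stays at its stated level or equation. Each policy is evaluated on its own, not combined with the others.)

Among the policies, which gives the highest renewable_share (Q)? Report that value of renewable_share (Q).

624

Policy A (V := 78, D := 152):
  K = 89
  D = 152
  M = 67 − 3·89 − 2·152 = -504
  V = 78
  Q = 100 + 4·78 = 412
Policy B (V := 131, M := 173):
  K = 89
  D = -27 + 4·89 = 329
  M = 173
  V = 131
  Q = 100 + 4·131 = 624
Policy C (D := 124, V − 31):
  K = 89
  D = 124
  M = 67 − 3·89 − 2·124 = -448
  V = 255 + 89 − 124 + 3·(-448) (−31 from intervention) = -1155
  Q = 100 + 4·(-1155) = -4520
Comparing — Policy A: Q=412, Policy B: Q=624, Policy C: Q=-4520. Highest is 624 (Policy B).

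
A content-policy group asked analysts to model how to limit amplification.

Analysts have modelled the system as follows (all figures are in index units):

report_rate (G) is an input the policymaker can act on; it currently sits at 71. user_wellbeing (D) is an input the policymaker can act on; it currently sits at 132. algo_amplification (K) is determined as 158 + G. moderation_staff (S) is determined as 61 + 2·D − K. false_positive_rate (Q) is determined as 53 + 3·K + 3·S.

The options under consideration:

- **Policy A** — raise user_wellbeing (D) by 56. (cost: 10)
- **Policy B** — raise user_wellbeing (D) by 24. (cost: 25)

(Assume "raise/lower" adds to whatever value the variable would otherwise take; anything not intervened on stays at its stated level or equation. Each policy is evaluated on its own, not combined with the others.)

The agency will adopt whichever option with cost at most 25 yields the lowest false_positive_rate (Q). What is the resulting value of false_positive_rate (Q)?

Policy A (D + 56):
  G = 71
  D = 132 + 56 = 188
  K = 158 + 71 = 229
  S = 61 + 2·188 − 229 = 208
  Q = 53 + 3·229 + 3·208 = 1364
Policy B (D + 24):
  G = 71
  D = 132 + 24 = 156
  K = 158 + 71 = 229
  S = 61 + 2·156 − 229 = 144
  Q = 53 + 3·229 + 3·144 = 1172
Comparing — Policy A: Q=1364, Policy B: Q=1172. Lowest is 1172 (Policy B).

1172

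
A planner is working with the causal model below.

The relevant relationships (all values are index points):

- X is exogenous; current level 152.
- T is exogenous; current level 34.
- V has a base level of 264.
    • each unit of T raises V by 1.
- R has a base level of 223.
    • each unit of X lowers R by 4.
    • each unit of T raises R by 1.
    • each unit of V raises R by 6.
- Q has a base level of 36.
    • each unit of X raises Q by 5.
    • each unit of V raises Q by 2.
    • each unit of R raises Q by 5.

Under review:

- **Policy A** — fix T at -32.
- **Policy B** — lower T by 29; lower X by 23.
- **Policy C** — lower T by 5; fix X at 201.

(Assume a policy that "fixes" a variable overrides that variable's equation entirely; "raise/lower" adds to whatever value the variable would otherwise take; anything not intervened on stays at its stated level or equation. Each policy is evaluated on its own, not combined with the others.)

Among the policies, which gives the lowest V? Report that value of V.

232

Policy A (T := -32):
  T = -32
  V = 264 + (-32) = 232
Policy B (T − 29, X − 23):
  T = 34 − 29 = 5
  V = 264 + 5 = 269
Policy C (T − 5, X := 201):
  T = 34 − 5 = 29
  V = 264 + 29 = 293
Comparing — Policy A: V=232, Policy B: V=269, Policy C: V=293. Lowest is 232 (Policy A).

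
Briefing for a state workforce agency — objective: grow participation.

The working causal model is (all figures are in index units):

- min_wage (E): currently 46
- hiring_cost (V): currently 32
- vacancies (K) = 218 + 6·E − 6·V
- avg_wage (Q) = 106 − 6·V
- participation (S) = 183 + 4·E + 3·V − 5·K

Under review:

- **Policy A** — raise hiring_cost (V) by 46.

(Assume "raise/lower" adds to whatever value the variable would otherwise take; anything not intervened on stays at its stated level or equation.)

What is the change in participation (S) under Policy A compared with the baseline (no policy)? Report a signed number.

Baseline:
  E = 46
  V = 32
  K = 218 + 6·46 − 6·32 = 302
  S = 183 + 4·46 + 3·32 − 5·302 = -1047
Policy A (V + 46):
  E = 46
  V = 32 + 46 = 78
  K = 218 + 6·46 − 6·78 = 26
  S = 183 + 4·46 + 3·78 − 5·26 = 471
Change in S: 471 − (-1047) = 1518

1518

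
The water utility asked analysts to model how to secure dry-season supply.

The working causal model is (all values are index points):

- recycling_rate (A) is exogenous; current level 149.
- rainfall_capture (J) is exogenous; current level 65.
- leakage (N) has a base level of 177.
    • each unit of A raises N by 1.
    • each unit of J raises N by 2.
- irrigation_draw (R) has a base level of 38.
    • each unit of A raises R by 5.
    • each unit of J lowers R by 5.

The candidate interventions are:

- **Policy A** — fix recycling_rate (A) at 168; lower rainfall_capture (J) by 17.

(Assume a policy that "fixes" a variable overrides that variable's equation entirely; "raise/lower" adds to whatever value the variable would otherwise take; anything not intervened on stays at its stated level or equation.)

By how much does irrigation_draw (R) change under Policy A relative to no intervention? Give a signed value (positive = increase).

180

Baseline:
  A = 149
  J = 65
  R = 38 + 5·149 − 5·65 = 458
Policy A (A := 168, J − 17):
  A = 168
  J = 65 − 17 = 48
  R = 38 + 5·168 − 5·48 = 638
Change in R: 638 − 458 = 180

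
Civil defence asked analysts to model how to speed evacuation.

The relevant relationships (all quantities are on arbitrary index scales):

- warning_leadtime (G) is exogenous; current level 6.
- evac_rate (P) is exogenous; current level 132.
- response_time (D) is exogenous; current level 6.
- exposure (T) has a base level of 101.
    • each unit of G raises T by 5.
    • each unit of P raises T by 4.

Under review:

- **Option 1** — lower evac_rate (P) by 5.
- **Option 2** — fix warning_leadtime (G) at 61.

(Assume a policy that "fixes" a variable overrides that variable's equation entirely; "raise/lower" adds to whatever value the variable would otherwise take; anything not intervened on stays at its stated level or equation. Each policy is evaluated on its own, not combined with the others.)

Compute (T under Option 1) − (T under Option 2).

Option 1 (P − 5):
  G = 6
  P = 132 − 5 = 127
  T = 101 + 5·6 + 4·127 = 639
Option 2 (G := 61):
  G = 61
  P = 132
  T = 101 + 5·61 + 4·132 = 934
T: 639 − 934 = -295

-295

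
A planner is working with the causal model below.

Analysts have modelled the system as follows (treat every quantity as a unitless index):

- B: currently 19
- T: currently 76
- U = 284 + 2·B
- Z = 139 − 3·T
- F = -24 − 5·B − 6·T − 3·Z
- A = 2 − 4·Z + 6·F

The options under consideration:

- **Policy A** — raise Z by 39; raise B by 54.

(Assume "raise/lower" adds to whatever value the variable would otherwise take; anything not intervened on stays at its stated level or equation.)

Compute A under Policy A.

-3968

Policy A (Z + 39, B + 54):
  B = 19 + 54 = 73
  T = 76
  Z = 139 − 3·76 (+39 from intervention) = -50
  F = -24 − 5·73 − 6·76 − 3·(-50) = -695
  A = 2 − 4·(-50) + 6·(-695) = -3968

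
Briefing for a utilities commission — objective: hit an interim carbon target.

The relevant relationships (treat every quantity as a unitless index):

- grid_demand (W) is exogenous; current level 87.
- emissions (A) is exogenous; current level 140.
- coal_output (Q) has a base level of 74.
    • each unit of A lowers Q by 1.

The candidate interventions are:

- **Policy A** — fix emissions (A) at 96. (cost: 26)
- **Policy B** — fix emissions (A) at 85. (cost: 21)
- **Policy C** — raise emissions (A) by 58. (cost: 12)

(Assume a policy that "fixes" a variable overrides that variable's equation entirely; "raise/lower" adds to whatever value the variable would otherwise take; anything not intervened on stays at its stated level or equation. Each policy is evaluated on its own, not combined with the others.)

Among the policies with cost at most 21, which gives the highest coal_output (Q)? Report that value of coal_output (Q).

Policy B (A := 85):
  A = 85
  Q = 74 − 85 = -11
Policy C (A + 58):
  A = 140 + 58 = 198
  Q = 74 − 198 = -124
Comparing — Policy B: Q=-11, Policy C: Q=-124. Highest is -11 (Policy B).

-11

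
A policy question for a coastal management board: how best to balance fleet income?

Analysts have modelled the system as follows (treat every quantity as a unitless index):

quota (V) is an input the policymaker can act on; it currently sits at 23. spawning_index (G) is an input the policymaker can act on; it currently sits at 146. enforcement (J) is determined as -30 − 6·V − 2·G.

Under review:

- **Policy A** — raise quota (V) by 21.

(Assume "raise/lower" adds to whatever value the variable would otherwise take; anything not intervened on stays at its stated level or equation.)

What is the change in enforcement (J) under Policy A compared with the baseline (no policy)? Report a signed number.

Baseline:
  V = 23
  G = 146
  J = -30 − 6·23 − 2·146 = -460
Policy A (V + 21):
  V = 23 + 21 = 44
  G = 146
  J = -30 − 6·44 − 2·146 = -586
Change in J: -586 − (-460) = -126

-126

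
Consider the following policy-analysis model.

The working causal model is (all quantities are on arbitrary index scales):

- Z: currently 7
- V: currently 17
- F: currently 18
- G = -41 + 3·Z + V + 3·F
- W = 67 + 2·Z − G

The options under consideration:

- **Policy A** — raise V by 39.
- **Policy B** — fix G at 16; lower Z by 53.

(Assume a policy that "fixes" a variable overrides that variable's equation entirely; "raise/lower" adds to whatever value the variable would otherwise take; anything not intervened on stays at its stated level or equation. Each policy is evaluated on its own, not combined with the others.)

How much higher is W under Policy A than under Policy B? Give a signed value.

Policy A (V + 39):
  Z = 7
  V = 17 + 39 = 56
  F = 18
  G = -41 + 3·7 + 56 + 3·18 = 90
  W = 67 + 2·7 − 90 = -9
Policy B (G := 16, Z − 53):
  Z = 7 − 53 = -46
  V = 17
  F = 18
  G = 16
  W = 67 + 2·(-46) − 16 = -41
W: -9 − (-41) = 32

32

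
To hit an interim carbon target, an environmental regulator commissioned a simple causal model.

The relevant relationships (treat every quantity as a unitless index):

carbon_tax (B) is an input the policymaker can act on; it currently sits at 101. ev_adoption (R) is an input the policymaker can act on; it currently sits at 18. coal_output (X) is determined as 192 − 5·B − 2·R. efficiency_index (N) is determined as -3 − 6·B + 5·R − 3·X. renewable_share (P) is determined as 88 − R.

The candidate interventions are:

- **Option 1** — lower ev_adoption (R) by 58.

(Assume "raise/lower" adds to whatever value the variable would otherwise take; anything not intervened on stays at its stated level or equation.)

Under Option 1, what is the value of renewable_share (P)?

Option 1 (R − 58):
  R = 18 − 58 = -40
  P = 88 − (-40) = 128

128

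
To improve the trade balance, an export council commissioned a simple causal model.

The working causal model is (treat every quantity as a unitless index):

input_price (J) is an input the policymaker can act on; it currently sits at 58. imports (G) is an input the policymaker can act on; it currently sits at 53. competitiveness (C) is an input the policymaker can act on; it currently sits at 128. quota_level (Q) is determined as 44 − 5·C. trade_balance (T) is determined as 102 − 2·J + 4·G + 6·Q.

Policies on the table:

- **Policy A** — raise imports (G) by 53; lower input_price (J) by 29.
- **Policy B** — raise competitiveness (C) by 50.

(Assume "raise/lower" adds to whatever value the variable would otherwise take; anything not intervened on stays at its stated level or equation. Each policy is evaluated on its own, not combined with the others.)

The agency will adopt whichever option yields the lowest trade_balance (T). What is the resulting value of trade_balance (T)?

-4878

Policy A (G + 53, J − 29):
  J = 58 − 29 = 29
  G = 53 + 53 = 106
  C = 128
  Q = 44 − 5·128 = -596
  T = 102 − 2·29 + 4·106 + 6·(-596) = -3108
Policy B (C + 50):
  J = 58
  G = 53
  C = 128 + 50 = 178
  Q = 44 − 5·178 = -846
  T = 102 − 2·58 + 4·53 + 6·(-846) = -4878
Comparing — Policy A: T=-3108, Policy B: T=-4878. Lowest is -4878 (Policy B).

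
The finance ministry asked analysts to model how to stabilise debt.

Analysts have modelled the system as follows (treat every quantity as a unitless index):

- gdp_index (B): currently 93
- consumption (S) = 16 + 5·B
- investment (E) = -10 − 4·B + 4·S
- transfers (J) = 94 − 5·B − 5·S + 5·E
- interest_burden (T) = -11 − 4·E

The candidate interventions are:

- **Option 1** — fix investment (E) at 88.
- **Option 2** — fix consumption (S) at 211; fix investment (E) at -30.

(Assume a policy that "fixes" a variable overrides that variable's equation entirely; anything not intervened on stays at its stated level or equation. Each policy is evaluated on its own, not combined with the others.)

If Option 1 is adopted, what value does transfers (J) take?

Option 1 (E := 88):
  B = 93
  S = 16 + 5·93 = 481
  E = 88
  J = 94 − 5·93 − 5·481 + 5·88 = -2336

-2336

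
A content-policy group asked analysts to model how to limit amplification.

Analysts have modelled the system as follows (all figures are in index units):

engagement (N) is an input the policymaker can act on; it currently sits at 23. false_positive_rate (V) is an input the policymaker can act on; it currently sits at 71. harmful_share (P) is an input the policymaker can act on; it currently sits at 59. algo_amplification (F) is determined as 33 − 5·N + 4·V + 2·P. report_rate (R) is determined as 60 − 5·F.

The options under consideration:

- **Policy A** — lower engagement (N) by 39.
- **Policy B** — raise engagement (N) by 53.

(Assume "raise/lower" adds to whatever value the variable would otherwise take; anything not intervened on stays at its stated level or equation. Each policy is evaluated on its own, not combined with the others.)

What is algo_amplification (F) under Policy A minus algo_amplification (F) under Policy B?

Policy A (N − 39):
  N = 23 − 39 = -16
  V = 71
  P = 59
  F = 33 − 5·(-16) + 4·71 + 2·59 = 515
Policy B (N + 53):
  N = 23 + 53 = 76
  V = 71
  P = 59
  F = 33 − 5·76 + 4·71 + 2·59 = 55
F: 515 − 55 = 460

460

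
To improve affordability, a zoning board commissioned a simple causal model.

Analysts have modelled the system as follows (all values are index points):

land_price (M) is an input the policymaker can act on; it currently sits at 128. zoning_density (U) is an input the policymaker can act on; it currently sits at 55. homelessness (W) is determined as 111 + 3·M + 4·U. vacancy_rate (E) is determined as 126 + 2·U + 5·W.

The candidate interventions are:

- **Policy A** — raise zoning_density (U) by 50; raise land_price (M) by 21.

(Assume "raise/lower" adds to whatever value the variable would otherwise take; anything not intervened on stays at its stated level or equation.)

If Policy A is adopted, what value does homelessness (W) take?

978

Policy A (U + 50, M + 21):
  M = 128 + 21 = 149
  U = 55 + 50 = 105
  W = 111 + 3·149 + 4·105 = 978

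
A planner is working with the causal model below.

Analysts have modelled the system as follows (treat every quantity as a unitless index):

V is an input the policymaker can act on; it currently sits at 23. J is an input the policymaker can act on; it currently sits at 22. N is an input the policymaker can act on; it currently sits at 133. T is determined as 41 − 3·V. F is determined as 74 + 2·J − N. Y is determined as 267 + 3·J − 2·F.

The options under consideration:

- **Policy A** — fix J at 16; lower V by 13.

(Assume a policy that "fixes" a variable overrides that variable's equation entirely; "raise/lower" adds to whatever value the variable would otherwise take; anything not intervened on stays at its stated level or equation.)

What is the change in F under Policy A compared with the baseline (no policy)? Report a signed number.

-12

Baseline:
  J = 22
  N = 133
  F = 74 + 2·22 − 133 = -15
Policy A (J := 16, V − 13):
  J = 16
  N = 133
  F = 74 + 2·16 − 133 = -27
Change in F: -27 − (-15) = -12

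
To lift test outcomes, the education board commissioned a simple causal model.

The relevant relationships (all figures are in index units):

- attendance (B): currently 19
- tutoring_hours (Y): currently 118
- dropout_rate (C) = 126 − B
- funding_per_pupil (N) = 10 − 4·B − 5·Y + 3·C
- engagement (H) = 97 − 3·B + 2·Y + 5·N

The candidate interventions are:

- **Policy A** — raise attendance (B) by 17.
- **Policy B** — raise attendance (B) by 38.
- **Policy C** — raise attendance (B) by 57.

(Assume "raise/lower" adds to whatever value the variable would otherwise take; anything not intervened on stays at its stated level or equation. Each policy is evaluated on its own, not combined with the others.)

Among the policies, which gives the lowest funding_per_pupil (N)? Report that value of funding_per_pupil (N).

-734

Policy A (B + 17):
  B = 19 + 17 = 36
  Y = 118
  C = 126 − 36 = 90
  N = 10 − 4·36 − 5·118 + 3·90 = -454
Policy B (B + 38):
  B = 19 + 38 = 57
  Y = 118
  C = 126 − 57 = 69
  N = 10 − 4·57 − 5·118 + 3·69 = -601
Policy C (B + 57):
  B = 19 + 57 = 76
  Y = 118
  C = 126 − 76 = 50
  N = 10 − 4·76 − 5·118 + 3·50 = -734
Comparing — Policy A: N=-454, Policy B: N=-601, Policy C: N=-734. Lowest is -734 (Policy C).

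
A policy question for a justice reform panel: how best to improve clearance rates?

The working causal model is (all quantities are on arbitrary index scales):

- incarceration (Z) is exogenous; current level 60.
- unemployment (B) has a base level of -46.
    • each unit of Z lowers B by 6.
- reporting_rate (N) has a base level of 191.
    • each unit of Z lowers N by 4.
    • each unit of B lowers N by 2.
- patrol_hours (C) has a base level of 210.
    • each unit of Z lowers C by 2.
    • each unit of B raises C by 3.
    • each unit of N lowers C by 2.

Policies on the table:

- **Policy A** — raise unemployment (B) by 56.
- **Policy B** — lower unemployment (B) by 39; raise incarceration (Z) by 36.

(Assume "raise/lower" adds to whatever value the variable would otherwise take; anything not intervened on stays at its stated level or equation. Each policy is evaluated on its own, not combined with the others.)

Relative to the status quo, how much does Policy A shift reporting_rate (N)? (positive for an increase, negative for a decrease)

-112

Baseline:
  Z = 60
  B = -46 − 6·60 = -406
  N = 191 − 4·60 − 2·(-406) = 763
Policy A (B + 56):
  Z = 60
  B = -46 − 6·60 (+56 from intervention) = -350
  N = 191 − 4·60 − 2·(-350) = 651
Change in N: 651 − 763 = -112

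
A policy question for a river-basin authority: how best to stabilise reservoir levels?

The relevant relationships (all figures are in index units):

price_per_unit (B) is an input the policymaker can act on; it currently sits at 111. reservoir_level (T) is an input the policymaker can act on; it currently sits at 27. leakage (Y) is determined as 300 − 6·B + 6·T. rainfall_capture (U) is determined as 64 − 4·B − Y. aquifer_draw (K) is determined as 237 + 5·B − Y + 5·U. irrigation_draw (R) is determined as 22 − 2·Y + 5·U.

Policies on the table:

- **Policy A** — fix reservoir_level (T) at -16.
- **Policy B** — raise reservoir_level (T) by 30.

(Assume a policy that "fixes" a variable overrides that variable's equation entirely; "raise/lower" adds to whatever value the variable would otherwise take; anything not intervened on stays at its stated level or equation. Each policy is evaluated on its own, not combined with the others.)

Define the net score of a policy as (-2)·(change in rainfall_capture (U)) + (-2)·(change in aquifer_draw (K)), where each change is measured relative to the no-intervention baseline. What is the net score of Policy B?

2520

Baseline:
  B = 111
  T = 27
  Y = 300 − 6·111 + 6·27 = -204
  U = 64 − 4·111 − (-204) = -176
  K = 237 + 5·111 − (-204) + 5·(-176) = 116
Policy B (T + 30):
  B = 111
  T = 27 + 30 = 57
  Y = 300 − 6·111 + 6·57 = -24
  U = 64 − 4·111 − (-24) = -356
  K = 237 + 5·111 − (-24) + 5·(-356) = -964
ΔU = -356 − (-176) = -180; ΔK = -964 − 116 = -1080
Score = (-2)·(-180) + (-2)·(-1080) = 2520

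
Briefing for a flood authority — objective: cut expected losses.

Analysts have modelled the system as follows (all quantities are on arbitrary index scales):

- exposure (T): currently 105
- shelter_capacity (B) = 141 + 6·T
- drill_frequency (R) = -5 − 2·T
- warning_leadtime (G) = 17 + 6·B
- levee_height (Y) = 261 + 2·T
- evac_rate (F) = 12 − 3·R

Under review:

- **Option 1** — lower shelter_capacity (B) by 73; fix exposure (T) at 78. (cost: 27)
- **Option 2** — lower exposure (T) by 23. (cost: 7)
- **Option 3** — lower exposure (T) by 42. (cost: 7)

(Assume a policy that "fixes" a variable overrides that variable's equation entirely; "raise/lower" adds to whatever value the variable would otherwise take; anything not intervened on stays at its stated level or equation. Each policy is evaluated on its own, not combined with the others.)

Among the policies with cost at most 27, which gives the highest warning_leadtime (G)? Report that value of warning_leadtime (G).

Option 1 (B − 73, T := 78):
  T = 78
  B = 141 + 6·78 (−73 from intervention) = 536
  G = 17 + 6·536 = 3233
Option 2 (T − 23):
  T = 105 − 23 = 82
  B = 141 + 6·82 = 633
  G = 17 + 6·633 = 3815
Option 3 (T − 42):
  T = 105 − 42 = 63
  B = 141 + 6·63 = 519
  G = 17 + 6·519 = 3131
Comparing — Option 1: G=3233, Option 2: G=3815, Option 3: G=3131. Highest is 3815 (Option 2).

3815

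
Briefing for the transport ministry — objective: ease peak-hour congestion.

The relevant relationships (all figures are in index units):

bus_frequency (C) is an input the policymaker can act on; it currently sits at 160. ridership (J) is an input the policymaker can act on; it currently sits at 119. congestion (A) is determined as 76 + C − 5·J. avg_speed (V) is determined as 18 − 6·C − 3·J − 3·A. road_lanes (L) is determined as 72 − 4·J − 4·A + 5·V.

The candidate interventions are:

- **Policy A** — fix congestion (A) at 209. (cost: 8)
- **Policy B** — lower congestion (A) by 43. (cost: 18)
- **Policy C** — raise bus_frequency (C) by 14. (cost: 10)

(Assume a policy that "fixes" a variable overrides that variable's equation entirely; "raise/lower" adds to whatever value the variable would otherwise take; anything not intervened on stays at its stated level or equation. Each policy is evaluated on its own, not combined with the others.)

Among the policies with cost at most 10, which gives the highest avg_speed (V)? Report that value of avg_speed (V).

-348

Policy A (A := 209):
  C = 160
  J = 119
  A = 209
  V = 18 − 6·160 − 3·119 − 3·209 = -1926
Policy C (C + 14):
  C = 160 + 14 = 174
  J = 119
  A = 76 + 174 − 5·119 = -345
  V = 18 − 6·174 − 3·119 − 3·(-345) = -348
Comparing — Policy A: V=-1926, Policy C: V=-348. Highest is -348 (Policy C).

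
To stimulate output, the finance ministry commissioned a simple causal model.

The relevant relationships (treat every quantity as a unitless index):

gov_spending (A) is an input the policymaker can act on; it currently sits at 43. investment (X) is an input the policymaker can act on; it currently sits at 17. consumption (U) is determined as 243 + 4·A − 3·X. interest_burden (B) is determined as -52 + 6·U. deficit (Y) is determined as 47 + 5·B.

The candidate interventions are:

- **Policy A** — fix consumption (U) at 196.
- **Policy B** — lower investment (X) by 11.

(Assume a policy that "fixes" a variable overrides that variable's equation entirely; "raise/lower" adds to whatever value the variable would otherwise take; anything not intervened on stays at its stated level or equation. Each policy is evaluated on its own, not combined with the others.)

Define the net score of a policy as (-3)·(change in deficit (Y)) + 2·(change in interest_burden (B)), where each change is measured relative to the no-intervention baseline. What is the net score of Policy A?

13104

Baseline:
  A = 43
  X = 17
  U = 243 + 4·43 − 3·17 = 364
  B = -52 + 6·364 = 2132
  Y = 47 + 5·2132 = 10707
Policy A (U := 196):
  A = 43
  X = 17
  U = 196
  B = -52 + 6·196 = 1124
  Y = 47 + 5·1124 = 5667
ΔY = 5667 − 10707 = -5040; ΔB = 1124 − 2132 = -1008
Score = (-3)·(-5040) + 2·(-1008) = 13104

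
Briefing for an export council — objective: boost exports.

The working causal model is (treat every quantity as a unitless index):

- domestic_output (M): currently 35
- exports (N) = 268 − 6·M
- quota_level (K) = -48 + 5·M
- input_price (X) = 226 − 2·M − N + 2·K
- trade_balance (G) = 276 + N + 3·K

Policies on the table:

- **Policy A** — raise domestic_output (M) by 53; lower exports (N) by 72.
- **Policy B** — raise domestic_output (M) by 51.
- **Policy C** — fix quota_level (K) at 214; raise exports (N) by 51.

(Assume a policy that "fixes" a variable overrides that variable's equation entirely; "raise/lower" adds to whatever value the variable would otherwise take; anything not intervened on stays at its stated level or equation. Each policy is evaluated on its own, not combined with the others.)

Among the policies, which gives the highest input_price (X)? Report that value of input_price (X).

1166

Policy A (M + 53, N − 72):
  M = 35 + 53 = 88
  N = 268 − 6·88 (−72 from intervention) = -332
  K = -48 + 5·88 = 392
  X = 226 − 2·88 − (-332) + 2·392 = 1166
Policy B (M + 51):
  M = 35 + 51 = 86
  N = 268 − 6·86 = -248
  K = -48 + 5·86 = 382
  X = 226 − 2·86 − (-248) + 2·382 = 1066
Policy C (K := 214, N + 51):
  M = 35
  N = 268 − 6·35 (+51 from intervention) = 109
  K = 214
  X = 226 − 2·35 − 109 + 2·214 = 475
Comparing — Policy A: X=1166, Policy B: X=1066, Policy C: X=475. Highest is 1166 (Policy A).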